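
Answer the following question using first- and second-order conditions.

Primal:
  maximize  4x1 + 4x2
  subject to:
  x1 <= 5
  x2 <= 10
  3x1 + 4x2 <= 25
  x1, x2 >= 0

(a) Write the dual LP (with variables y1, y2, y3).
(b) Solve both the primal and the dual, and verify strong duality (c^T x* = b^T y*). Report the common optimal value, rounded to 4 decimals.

The standard primal-dual pair for 'max c^T x s.t. A x <= b, x >= 0' is:
  Dual:  min b^T y  s.t.  A^T y >= c,  y >= 0.

So the dual LP is:
  minimize  5y1 + 10y2 + 25y3
  subject to:
    y1 + 3y3 >= 4
    y2 + 4y3 >= 4
    y1, y2, y3 >= 0

Solving the primal: x* = (5, 2.5).
  primal value c^T x* = 30.
Solving the dual: y* = (1, 0, 1).
  dual value b^T y* = 30.
Strong duality: c^T x* = b^T y*. Confirmed.

30


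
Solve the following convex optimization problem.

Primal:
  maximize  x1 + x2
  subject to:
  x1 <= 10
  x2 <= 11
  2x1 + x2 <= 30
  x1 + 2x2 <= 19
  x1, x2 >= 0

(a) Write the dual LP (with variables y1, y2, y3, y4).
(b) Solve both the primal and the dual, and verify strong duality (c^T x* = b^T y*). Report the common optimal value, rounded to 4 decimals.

The standard primal-dual pair for 'max c^T x s.t. A x <= b, x >= 0' is:
  Dual:  min b^T y  s.t.  A^T y >= c,  y >= 0.

So the dual LP is:
  minimize  10y1 + 11y2 + 30y3 + 19y4
  subject to:
    y1 + 2y3 + y4 >= 1
    y2 + y3 + 2y4 >= 1
    y1, y2, y3, y4 >= 0

Solving the primal: x* = (10, 4.5).
  primal value c^T x* = 14.5.
Solving the dual: y* = (0.5, 0, 0, 0.5).
  dual value b^T y* = 14.5.
Strong duality: c^T x* = b^T y*. Confirmed.

14.5


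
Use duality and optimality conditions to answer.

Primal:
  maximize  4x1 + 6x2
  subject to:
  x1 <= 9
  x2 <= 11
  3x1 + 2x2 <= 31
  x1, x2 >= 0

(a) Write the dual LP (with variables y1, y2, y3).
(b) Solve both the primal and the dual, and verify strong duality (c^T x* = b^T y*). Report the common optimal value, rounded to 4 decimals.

The standard primal-dual pair for 'max c^T x s.t. A x <= b, x >= 0' is:
  Dual:  min b^T y  s.t.  A^T y >= c,  y >= 0.

So the dual LP is:
  minimize  9y1 + 11y2 + 31y3
  subject to:
    y1 + 3y3 >= 4
    y2 + 2y3 >= 6
    y1, y2, y3 >= 0

Solving the primal: x* = (3, 11).
  primal value c^T x* = 78.
Solving the dual: y* = (0, 3.3333, 1.3333).
  dual value b^T y* = 78.
Strong duality: c^T x* = b^T y*. Confirmed.

78


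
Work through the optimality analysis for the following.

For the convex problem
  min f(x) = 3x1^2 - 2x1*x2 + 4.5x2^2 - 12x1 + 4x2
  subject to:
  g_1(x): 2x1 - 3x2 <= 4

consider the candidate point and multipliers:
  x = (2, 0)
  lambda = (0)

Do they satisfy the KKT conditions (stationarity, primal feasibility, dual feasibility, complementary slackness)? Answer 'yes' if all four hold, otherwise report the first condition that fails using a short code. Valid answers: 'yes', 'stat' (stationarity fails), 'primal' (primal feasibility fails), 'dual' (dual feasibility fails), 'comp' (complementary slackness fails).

Gradient of f: grad f(x) = Q x + c = (0, 0)
Constraint values g_i(x) = a_i^T x - b_i:
  g_1((2, 0)) = 0
Stationarity residual: grad f(x) + sum_i lambda_i a_i = (0, 0)
  -> stationarity OK
Primal feasibility (all g_i <= 0): OK
Dual feasibility (all lambda_i >= 0): OK
Complementary slackness (lambda_i * g_i(x) = 0 for all i): OK

Verdict: yes, KKT holds.

yes


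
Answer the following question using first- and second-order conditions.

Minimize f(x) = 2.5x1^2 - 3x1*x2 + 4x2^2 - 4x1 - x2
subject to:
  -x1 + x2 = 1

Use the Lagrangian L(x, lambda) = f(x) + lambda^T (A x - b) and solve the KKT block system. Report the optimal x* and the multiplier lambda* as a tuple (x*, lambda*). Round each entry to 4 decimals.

Form the Lagrangian:
  L(x, lambda) = (1/2) x^T Q x + c^T x + lambda^T (A x - b)
Stationarity (grad_x L = 0): Q x + c + A^T lambda = 0.
Primal feasibility: A x = b.

This gives the KKT block system:
  [ Q   A^T ] [ x     ]   [-c ]
  [ A    0  ] [ lambda ] = [ b ]

Solving the linear system:
  x*      = (0, 1)
  lambda* = (-7)
  f(x*)   = 3

x* = (0, 1), lambda* = (-7)


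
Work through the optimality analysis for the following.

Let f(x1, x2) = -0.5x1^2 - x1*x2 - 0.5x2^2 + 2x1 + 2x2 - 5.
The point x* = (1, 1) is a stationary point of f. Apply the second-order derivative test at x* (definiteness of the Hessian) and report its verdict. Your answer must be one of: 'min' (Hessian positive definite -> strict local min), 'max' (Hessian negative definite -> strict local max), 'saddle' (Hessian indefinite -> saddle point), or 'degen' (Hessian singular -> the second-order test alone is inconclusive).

Compute the Hessian H = grad^2 f:
  H = [[-1, -1], [-1, -1]]
Verify stationarity: grad f(x*) = H x* + g = (0, 0).
Eigenvalues of H: -2, 0.
H has a zero eigenvalue (singular; negative semidefinite but not definite), so H is neither positive definite, negative definite, nor indefinite. The second-order test alone is inconclusive -> degen.
(Indeed, f is constant along the null direction of H through x*, so x* is not a strict local extremum.)

degen


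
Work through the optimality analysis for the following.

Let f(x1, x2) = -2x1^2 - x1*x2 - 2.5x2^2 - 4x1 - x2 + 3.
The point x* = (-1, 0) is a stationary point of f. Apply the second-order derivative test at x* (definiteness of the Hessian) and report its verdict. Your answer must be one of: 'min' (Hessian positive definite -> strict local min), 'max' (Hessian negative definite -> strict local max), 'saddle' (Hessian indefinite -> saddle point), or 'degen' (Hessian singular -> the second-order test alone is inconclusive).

Compute the Hessian H = grad^2 f:
  H = [[-4, -1], [-1, -5]]
Verify stationarity: grad f(x*) = H x* + g = (0, 0).
Eigenvalues of H: -5.618, -3.382.
Both eigenvalues < 0, so H is negative definite -> x* is a strict local max.

max


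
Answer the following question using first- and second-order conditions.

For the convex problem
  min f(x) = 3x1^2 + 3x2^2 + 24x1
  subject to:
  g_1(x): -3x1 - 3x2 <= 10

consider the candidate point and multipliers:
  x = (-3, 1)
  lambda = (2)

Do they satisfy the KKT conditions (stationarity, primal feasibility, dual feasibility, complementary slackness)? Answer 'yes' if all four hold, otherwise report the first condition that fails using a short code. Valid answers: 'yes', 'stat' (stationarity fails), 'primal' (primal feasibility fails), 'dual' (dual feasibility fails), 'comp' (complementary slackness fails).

Gradient of f: grad f(x) = Q x + c = (6, 6)
Constraint values g_i(x) = a_i^T x - b_i:
  g_1((-3, 1)) = -4
Stationarity residual: grad f(x) + sum_i lambda_i a_i = (0, 0)
  -> stationarity OK
Primal feasibility (all g_i <= 0): OK
Dual feasibility (all lambda_i >= 0): OK
Complementary slackness (lambda_i * g_i(x) = 0 for all i): FAILS

Verdict: the first failing condition is complementary_slackness -> comp.

comp


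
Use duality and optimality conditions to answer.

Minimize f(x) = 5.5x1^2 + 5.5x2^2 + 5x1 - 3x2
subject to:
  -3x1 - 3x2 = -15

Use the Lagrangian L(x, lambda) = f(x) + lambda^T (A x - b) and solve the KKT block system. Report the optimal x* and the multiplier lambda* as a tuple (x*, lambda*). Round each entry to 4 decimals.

Form the Lagrangian:
  L(x, lambda) = (1/2) x^T Q x + c^T x + lambda^T (A x - b)
Stationarity (grad_x L = 0): Q x + c + A^T lambda = 0.
Primal feasibility: A x = b.

This gives the KKT block system:
  [ Q   A^T ] [ x     ]   [-c ]
  [ A    0  ] [ lambda ] = [ b ]

Solving the linear system:
  x*      = (2.1364, 2.8636)
  lambda* = (9.5)
  f(x*)   = 72.2955

x* = (2.1364, 2.8636), lambda* = (9.5)


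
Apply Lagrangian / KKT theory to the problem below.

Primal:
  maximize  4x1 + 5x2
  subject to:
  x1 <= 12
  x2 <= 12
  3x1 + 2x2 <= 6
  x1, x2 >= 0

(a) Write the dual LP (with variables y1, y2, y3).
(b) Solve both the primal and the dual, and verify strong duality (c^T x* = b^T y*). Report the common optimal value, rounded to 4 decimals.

The standard primal-dual pair for 'max c^T x s.t. A x <= b, x >= 0' is:
  Dual:  min b^T y  s.t.  A^T y >= c,  y >= 0.

So the dual LP is:
  minimize  12y1 + 12y2 + 6y3
  subject to:
    y1 + 3y3 >= 4
    y2 + 2y3 >= 5
    y1, y2, y3 >= 0

Solving the primal: x* = (0, 3).
  primal value c^T x* = 15.
Solving the dual: y* = (0, 0, 2.5).
  dual value b^T y* = 15.
Strong duality: c^T x* = b^T y*. Confirmed.

15


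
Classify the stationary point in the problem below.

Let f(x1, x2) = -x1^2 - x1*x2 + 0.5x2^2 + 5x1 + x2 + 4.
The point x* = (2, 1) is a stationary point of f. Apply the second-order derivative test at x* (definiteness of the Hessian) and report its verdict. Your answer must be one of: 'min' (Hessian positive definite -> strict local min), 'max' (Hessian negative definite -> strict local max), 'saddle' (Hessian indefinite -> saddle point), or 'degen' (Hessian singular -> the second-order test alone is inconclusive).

Compute the Hessian H = grad^2 f:
  H = [[-2, -1], [-1, 1]]
Verify stationarity: grad f(x*) = H x* + g = (0, 0).
Eigenvalues of H: -2.3028, 1.3028.
Eigenvalues have mixed signs, so H is indefinite -> x* is a saddle point.

saddle


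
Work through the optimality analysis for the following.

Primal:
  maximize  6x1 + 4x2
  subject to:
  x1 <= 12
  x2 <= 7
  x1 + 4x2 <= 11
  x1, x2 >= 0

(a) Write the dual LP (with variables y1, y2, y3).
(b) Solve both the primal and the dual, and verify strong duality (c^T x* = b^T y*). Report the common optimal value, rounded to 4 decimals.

The standard primal-dual pair for 'max c^T x s.t. A x <= b, x >= 0' is:
  Dual:  min b^T y  s.t.  A^T y >= c,  y >= 0.

So the dual LP is:
  minimize  12y1 + 7y2 + 11y3
  subject to:
    y1 + y3 >= 6
    y2 + 4y3 >= 4
    y1, y2, y3 >= 0

Solving the primal: x* = (11, 0).
  primal value c^T x* = 66.
Solving the dual: y* = (0, 0, 6).
  dual value b^T y* = 66.
Strong duality: c^T x* = b^T y*. Confirmed.

66


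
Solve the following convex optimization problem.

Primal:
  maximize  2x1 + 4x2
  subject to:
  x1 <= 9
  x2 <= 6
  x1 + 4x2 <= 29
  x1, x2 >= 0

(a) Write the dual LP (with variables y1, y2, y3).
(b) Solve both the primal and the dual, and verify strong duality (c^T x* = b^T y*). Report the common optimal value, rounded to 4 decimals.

The standard primal-dual pair for 'max c^T x s.t. A x <= b, x >= 0' is:
  Dual:  min b^T y  s.t.  A^T y >= c,  y >= 0.

So the dual LP is:
  minimize  9y1 + 6y2 + 29y3
  subject to:
    y1 + y3 >= 2
    y2 + 4y3 >= 4
    y1, y2, y3 >= 0

Solving the primal: x* = (9, 5).
  primal value c^T x* = 38.
Solving the dual: y* = (1, 0, 1).
  dual value b^T y* = 38.
Strong duality: c^T x* = b^T y*. Confirmed.

38


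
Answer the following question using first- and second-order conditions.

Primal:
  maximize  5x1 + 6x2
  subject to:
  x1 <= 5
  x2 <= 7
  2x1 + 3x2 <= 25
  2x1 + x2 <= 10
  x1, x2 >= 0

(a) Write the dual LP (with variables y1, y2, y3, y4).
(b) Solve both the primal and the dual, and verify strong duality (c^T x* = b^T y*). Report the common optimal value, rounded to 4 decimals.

The standard primal-dual pair for 'max c^T x s.t. A x <= b, x >= 0' is:
  Dual:  min b^T y  s.t.  A^T y >= c,  y >= 0.

So the dual LP is:
  minimize  5y1 + 7y2 + 25y3 + 10y4
  subject to:
    y1 + 2y3 + 2y4 >= 5
    y2 + 3y3 + y4 >= 6
    y1, y2, y3, y4 >= 0

Solving the primal: x* = (1.5, 7).
  primal value c^T x* = 49.5.
Solving the dual: y* = (0, 3.5, 0, 2.5).
  dual value b^T y* = 49.5.
Strong duality: c^T x* = b^T y*. Confirmed.

49.5


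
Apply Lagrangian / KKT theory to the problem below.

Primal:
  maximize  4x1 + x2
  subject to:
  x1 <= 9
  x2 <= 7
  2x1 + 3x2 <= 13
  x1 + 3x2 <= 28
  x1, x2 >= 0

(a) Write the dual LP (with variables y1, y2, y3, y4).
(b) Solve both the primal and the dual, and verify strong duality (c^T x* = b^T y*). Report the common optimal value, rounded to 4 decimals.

The standard primal-dual pair for 'max c^T x s.t. A x <= b, x >= 0' is:
  Dual:  min b^T y  s.t.  A^T y >= c,  y >= 0.

So the dual LP is:
  minimize  9y1 + 7y2 + 13y3 + 28y4
  subject to:
    y1 + 2y3 + y4 >= 4
    y2 + 3y3 + 3y4 >= 1
    y1, y2, y3, y4 >= 0

Solving the primal: x* = (6.5, 0).
  primal value c^T x* = 26.
Solving the dual: y* = (0, 0, 2, 0).
  dual value b^T y* = 26.
Strong duality: c^T x* = b^T y*. Confirmed.

26


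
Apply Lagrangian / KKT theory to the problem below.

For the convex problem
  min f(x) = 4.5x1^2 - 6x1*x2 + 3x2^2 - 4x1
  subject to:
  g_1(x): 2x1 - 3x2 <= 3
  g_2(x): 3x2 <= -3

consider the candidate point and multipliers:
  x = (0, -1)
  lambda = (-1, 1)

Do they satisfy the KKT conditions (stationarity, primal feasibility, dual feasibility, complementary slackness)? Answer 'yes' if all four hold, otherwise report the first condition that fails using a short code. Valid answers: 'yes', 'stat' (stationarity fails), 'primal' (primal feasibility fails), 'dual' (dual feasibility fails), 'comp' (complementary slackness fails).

Gradient of f: grad f(x) = Q x + c = (2, -6)
Constraint values g_i(x) = a_i^T x - b_i:
  g_1((0, -1)) = 0
  g_2((0, -1)) = 0
Stationarity residual: grad f(x) + sum_i lambda_i a_i = (0, 0)
  -> stationarity OK
Primal feasibility (all g_i <= 0): OK
Dual feasibility (all lambda_i >= 0): FAILS
Complementary slackness (lambda_i * g_i(x) = 0 for all i): OK

Verdict: the first failing condition is dual_feasibility -> dual.

dual


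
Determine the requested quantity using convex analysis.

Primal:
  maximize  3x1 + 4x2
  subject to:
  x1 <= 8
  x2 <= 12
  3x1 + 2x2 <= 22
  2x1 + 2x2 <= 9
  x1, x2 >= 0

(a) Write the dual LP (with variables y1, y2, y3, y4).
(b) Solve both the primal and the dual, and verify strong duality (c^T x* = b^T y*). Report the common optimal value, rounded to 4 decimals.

The standard primal-dual pair for 'max c^T x s.t. A x <= b, x >= 0' is:
  Dual:  min b^T y  s.t.  A^T y >= c,  y >= 0.

So the dual LP is:
  minimize  8y1 + 12y2 + 22y3 + 9y4
  subject to:
    y1 + 3y3 + 2y4 >= 3
    y2 + 2y3 + 2y4 >= 4
    y1, y2, y3, y4 >= 0

Solving the primal: x* = (0, 4.5).
  primal value c^T x* = 18.
Solving the dual: y* = (0, 0, 0, 2).
  dual value b^T y* = 18.
Strong duality: c^T x* = b^T y*. Confirmed.

18


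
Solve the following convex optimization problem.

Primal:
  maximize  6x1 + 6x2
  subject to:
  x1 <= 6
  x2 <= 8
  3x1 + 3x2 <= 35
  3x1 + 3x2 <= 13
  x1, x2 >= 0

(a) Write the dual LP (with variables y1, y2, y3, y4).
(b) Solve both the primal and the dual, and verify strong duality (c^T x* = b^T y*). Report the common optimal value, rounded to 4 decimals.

The standard primal-dual pair for 'max c^T x s.t. A x <= b, x >= 0' is:
  Dual:  min b^T y  s.t.  A^T y >= c,  y >= 0.

So the dual LP is:
  minimize  6y1 + 8y2 + 35y3 + 13y4
  subject to:
    y1 + 3y3 + 3y4 >= 6
    y2 + 3y3 + 3y4 >= 6
    y1, y2, y3, y4 >= 0

Solving the primal: x* = (4.3333, 0).
  primal value c^T x* = 26.
Solving the dual: y* = (0, 0, 0, 2).
  dual value b^T y* = 26.
Strong duality: c^T x* = b^T y*. Confirmed.

26


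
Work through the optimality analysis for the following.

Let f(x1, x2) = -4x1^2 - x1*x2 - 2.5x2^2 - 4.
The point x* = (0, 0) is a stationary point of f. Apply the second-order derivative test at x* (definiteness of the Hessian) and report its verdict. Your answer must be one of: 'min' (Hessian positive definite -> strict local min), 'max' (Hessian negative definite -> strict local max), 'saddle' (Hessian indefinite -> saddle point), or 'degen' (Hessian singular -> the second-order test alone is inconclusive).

Compute the Hessian H = grad^2 f:
  H = [[-8, -1], [-1, -5]]
Verify stationarity: grad f(x*) = H x* + g = (0, 0).
Eigenvalues of H: -8.3028, -4.6972.
Both eigenvalues < 0, so H is negative definite -> x* is a strict local max.

max


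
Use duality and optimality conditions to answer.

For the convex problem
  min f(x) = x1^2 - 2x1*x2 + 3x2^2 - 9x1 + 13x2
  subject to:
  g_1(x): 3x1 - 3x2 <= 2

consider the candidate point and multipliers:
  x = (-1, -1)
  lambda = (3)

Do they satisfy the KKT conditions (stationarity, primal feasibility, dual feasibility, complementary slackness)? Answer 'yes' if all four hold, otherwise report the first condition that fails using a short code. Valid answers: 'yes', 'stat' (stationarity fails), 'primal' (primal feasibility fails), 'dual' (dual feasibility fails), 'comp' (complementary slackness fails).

Gradient of f: grad f(x) = Q x + c = (-9, 9)
Constraint values g_i(x) = a_i^T x - b_i:
  g_1((-1, -1)) = -2
Stationarity residual: grad f(x) + sum_i lambda_i a_i = (0, 0)
  -> stationarity OK
Primal feasibility (all g_i <= 0): OK
Dual feasibility (all lambda_i >= 0): OK
Complementary slackness (lambda_i * g_i(x) = 0 for all i): FAILS

Verdict: the first failing condition is complementary_slackness -> comp.

comp


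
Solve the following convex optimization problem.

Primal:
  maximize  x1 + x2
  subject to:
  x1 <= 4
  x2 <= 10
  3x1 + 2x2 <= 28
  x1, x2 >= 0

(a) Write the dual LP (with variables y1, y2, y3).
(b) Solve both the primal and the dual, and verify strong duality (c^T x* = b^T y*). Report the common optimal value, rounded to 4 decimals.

The standard primal-dual pair for 'max c^T x s.t. A x <= b, x >= 0' is:
  Dual:  min b^T y  s.t.  A^T y >= c,  y >= 0.

So the dual LP is:
  minimize  4y1 + 10y2 + 28y3
  subject to:
    y1 + 3y3 >= 1
    y2 + 2y3 >= 1
    y1, y2, y3 >= 0

Solving the primal: x* = (2.6667, 10).
  primal value c^T x* = 12.6667.
Solving the dual: y* = (0, 0.3333, 0.3333).
  dual value b^T y* = 12.6667.
Strong duality: c^T x* = b^T y*. Confirmed.

12.6667


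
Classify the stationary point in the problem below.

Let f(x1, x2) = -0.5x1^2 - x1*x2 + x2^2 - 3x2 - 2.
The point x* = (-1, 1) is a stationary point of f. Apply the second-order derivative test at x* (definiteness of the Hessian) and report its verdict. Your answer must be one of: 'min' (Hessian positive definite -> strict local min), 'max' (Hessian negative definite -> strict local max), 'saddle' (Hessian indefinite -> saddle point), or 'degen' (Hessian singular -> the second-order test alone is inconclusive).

Compute the Hessian H = grad^2 f:
  H = [[-1, -1], [-1, 2]]
Verify stationarity: grad f(x*) = H x* + g = (0, 0).
Eigenvalues of H: -1.3028, 2.3028.
Eigenvalues have mixed signs, so H is indefinite -> x* is a saddle point.

saddle


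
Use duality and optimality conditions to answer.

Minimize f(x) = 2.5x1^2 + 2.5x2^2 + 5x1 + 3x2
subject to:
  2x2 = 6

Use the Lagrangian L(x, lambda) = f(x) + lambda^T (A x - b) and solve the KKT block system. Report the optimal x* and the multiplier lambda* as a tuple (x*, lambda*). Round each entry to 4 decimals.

Form the Lagrangian:
  L(x, lambda) = (1/2) x^T Q x + c^T x + lambda^T (A x - b)
Stationarity (grad_x L = 0): Q x + c + A^T lambda = 0.
Primal feasibility: A x = b.

This gives the KKT block system:
  [ Q   A^T ] [ x     ]   [-c ]
  [ A    0  ] [ lambda ] = [ b ]

Solving the linear system:
  x*      = (-1, 3)
  lambda* = (-9)
  f(x*)   = 29

x* = (-1, 3), lambda* = (-9)


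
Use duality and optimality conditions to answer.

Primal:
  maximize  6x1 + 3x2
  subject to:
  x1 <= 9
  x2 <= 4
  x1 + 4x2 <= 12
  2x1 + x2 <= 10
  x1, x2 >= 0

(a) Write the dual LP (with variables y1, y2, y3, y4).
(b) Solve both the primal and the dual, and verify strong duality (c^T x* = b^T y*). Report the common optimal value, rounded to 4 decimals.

The standard primal-dual pair for 'max c^T x s.t. A x <= b, x >= 0' is:
  Dual:  min b^T y  s.t.  A^T y >= c,  y >= 0.

So the dual LP is:
  minimize  9y1 + 4y2 + 12y3 + 10y4
  subject to:
    y1 + y3 + 2y4 >= 6
    y2 + 4y3 + y4 >= 3
    y1, y2, y3, y4 >= 0

Solving the primal: x* = (5, 0).
  primal value c^T x* = 30.
Solving the dual: y* = (0, 0, 0, 3).
  dual value b^T y* = 30.
Strong duality: c^T x* = b^T y*. Confirmed.

30


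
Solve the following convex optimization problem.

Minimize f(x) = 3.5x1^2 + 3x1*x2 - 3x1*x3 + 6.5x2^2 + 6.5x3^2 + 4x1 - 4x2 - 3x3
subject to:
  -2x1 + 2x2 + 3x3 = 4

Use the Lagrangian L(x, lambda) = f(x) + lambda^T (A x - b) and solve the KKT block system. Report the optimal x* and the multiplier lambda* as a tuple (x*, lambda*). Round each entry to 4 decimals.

Form the Lagrangian:
  L(x, lambda) = (1/2) x^T Q x + c^T x + lambda^T (A x - b)
Stationarity (grad_x L = 0): Q x + c + A^T lambda = 0.
Primal feasibility: A x = b.

This gives the KKT block system:
  [ Q   A^T ] [ x     ]   [-c ]
  [ A    0  ] [ lambda ] = [ b ]

Solving the linear system:
  x*      = (-1.0284, 0.6793, 0.1949)
  lambda* = (-0.8728)
  f(x*)   = -1.9621

x* = (-1.0284, 0.6793, 0.1949), lambda* = (-0.8728)


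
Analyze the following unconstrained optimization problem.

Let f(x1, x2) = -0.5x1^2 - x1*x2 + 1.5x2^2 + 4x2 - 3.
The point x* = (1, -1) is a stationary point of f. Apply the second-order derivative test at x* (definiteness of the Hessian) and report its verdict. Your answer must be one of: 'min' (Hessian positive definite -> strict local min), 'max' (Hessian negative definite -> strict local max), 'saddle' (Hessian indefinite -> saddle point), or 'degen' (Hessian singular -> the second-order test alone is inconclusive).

Compute the Hessian H = grad^2 f:
  H = [[-1, -1], [-1, 3]]
Verify stationarity: grad f(x*) = H x* + g = (0, 0).
Eigenvalues of H: -1.2361, 3.2361.
Eigenvalues have mixed signs, so H is indefinite -> x* is a saddle point.

saddle


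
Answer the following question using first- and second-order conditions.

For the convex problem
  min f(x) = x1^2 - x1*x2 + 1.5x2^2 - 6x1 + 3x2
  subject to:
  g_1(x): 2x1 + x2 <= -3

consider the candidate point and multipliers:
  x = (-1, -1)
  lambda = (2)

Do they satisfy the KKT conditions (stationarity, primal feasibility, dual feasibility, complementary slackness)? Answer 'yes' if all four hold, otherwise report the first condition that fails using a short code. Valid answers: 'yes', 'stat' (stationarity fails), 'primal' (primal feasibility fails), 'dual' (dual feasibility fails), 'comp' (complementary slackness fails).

Gradient of f: grad f(x) = Q x + c = (-7, 1)
Constraint values g_i(x) = a_i^T x - b_i:
  g_1((-1, -1)) = 0
Stationarity residual: grad f(x) + sum_i lambda_i a_i = (-3, 3)
  -> stationarity FAILS
Primal feasibility (all g_i <= 0): OK
Dual feasibility (all lambda_i >= 0): OK
Complementary slackness (lambda_i * g_i(x) = 0 for all i): OK

Verdict: the first failing condition is stationarity -> stat.

stat


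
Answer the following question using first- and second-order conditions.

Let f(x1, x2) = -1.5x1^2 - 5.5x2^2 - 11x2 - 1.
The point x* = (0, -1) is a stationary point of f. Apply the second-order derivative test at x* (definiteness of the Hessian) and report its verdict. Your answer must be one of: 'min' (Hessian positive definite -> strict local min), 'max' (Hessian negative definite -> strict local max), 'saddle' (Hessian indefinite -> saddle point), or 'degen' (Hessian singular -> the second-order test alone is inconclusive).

Compute the Hessian H = grad^2 f:
  H = [[-3, 0], [0, -11]]
Verify stationarity: grad f(x*) = H x* + g = (0, 0).
Eigenvalues of H: -11, -3.
Both eigenvalues < 0, so H is negative definite -> x* is a strict local max.

max


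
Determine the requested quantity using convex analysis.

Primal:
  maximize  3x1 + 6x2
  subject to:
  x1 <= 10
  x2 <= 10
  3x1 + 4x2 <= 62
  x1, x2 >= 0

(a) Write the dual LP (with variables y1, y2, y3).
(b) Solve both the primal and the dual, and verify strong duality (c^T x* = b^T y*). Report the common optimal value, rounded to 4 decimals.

The standard primal-dual pair for 'max c^T x s.t. A x <= b, x >= 0' is:
  Dual:  min b^T y  s.t.  A^T y >= c,  y >= 0.

So the dual LP is:
  minimize  10y1 + 10y2 + 62y3
  subject to:
    y1 + 3y3 >= 3
    y2 + 4y3 >= 6
    y1, y2, y3 >= 0

Solving the primal: x* = (7.3333, 10).
  primal value c^T x* = 82.
Solving the dual: y* = (0, 2, 1).
  dual value b^T y* = 82.
Strong duality: c^T x* = b^T y*. Confirmed.

82


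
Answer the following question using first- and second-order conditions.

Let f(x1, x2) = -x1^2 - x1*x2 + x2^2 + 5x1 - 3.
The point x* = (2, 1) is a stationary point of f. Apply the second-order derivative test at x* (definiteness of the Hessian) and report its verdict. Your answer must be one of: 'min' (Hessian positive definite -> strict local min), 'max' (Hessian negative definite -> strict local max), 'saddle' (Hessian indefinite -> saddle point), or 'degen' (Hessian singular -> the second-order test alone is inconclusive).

Compute the Hessian H = grad^2 f:
  H = [[-2, -1], [-1, 2]]
Verify stationarity: grad f(x*) = H x* + g = (0, 0).
Eigenvalues of H: -2.2361, 2.2361.
Eigenvalues have mixed signs, so H is indefinite -> x* is a saddle point.

saddle


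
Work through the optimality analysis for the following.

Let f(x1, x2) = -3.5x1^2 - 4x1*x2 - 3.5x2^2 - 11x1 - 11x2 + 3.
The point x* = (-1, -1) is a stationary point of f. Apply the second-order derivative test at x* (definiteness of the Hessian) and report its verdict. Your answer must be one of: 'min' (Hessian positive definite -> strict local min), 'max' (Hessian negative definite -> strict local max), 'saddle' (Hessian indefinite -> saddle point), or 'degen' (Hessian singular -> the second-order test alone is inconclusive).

Compute the Hessian H = grad^2 f:
  H = [[-7, -4], [-4, -7]]
Verify stationarity: grad f(x*) = H x* + g = (0, 0).
Eigenvalues of H: -11, -3.
Both eigenvalues < 0, so H is negative definite -> x* is a strict local max.

max


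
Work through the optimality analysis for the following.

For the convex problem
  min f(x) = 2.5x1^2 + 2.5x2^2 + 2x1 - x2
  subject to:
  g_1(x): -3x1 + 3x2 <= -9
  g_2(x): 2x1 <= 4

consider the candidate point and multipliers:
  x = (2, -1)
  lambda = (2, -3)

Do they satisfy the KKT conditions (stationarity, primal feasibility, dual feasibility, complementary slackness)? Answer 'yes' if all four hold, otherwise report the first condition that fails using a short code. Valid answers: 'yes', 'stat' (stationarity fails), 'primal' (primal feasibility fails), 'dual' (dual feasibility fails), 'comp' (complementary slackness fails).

Gradient of f: grad f(x) = Q x + c = (12, -6)
Constraint values g_i(x) = a_i^T x - b_i:
  g_1((2, -1)) = 0
  g_2((2, -1)) = 0
Stationarity residual: grad f(x) + sum_i lambda_i a_i = (0, 0)
  -> stationarity OK
Primal feasibility (all g_i <= 0): OK
Dual feasibility (all lambda_i >= 0): FAILS
Complementary slackness (lambda_i * g_i(x) = 0 for all i): OK

Verdict: the first failing condition is dual_feasibility -> dual.

dual


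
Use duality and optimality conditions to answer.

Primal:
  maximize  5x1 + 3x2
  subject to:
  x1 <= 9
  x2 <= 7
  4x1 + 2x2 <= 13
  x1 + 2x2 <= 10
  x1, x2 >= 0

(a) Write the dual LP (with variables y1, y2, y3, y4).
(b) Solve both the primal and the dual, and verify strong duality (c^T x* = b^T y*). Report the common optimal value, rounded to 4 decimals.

The standard primal-dual pair for 'max c^T x s.t. A x <= b, x >= 0' is:
  Dual:  min b^T y  s.t.  A^T y >= c,  y >= 0.

So the dual LP is:
  minimize  9y1 + 7y2 + 13y3 + 10y4
  subject to:
    y1 + 4y3 + y4 >= 5
    y2 + 2y3 + 2y4 >= 3
    y1, y2, y3, y4 >= 0

Solving the primal: x* = (1, 4.5).
  primal value c^T x* = 18.5.
Solving the dual: y* = (0, 0, 1.1667, 0.3333).
  dual value b^T y* = 18.5.
Strong duality: c^T x* = b^T y*. Confirmed.

18.5


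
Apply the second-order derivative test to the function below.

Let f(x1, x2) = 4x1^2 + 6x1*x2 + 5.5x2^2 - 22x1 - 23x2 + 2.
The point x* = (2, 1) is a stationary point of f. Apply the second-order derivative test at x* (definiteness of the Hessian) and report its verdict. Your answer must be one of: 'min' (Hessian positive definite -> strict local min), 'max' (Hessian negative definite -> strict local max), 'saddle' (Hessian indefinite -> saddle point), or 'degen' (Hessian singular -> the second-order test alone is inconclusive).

Compute the Hessian H = grad^2 f:
  H = [[8, 6], [6, 11]]
Verify stationarity: grad f(x*) = H x* + g = (0, 0).
Eigenvalues of H: 3.3153, 15.6847.
Both eigenvalues > 0, so H is positive definite -> x* is a strict local min.

min


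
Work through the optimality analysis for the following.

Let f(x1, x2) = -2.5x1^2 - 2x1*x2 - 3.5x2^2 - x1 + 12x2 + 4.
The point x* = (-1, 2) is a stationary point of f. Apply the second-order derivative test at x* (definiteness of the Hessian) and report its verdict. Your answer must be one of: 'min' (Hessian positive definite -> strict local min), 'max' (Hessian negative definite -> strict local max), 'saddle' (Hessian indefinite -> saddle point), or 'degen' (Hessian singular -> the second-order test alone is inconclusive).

Compute the Hessian H = grad^2 f:
  H = [[-5, -2], [-2, -7]]
Verify stationarity: grad f(x*) = H x* + g = (0, 0).
Eigenvalues of H: -8.2361, -3.7639.
Both eigenvalues < 0, so H is negative definite -> x* is a strict local max.

max


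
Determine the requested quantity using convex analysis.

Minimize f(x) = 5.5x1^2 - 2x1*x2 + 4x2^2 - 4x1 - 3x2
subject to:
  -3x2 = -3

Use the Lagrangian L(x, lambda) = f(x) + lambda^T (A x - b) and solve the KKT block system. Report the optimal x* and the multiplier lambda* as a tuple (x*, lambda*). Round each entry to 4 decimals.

Form the Lagrangian:
  L(x, lambda) = (1/2) x^T Q x + c^T x + lambda^T (A x - b)
Stationarity (grad_x L = 0): Q x + c + A^T lambda = 0.
Primal feasibility: A x = b.

This gives the KKT block system:
  [ Q   A^T ] [ x     ]   [-c ]
  [ A    0  ] [ lambda ] = [ b ]

Solving the linear system:
  x*      = (0.5455, 1)
  lambda* = (1.303)
  f(x*)   = -0.6364

x* = (0.5455, 1), lambda* = (1.303)


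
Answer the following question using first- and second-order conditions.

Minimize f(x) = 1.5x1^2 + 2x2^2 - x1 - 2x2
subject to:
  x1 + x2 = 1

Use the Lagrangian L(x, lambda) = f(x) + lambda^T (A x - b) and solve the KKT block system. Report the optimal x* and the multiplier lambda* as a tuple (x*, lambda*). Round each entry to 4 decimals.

Form the Lagrangian:
  L(x, lambda) = (1/2) x^T Q x + c^T x + lambda^T (A x - b)
Stationarity (grad_x L = 0): Q x + c + A^T lambda = 0.
Primal feasibility: A x = b.

This gives the KKT block system:
  [ Q   A^T ] [ x     ]   [-c ]
  [ A    0  ] [ lambda ] = [ b ]

Solving the linear system:
  x*      = (0.4286, 0.5714)
  lambda* = (-0.2857)
  f(x*)   = -0.6429

x* = (0.4286, 0.5714), lambda* = (-0.2857)


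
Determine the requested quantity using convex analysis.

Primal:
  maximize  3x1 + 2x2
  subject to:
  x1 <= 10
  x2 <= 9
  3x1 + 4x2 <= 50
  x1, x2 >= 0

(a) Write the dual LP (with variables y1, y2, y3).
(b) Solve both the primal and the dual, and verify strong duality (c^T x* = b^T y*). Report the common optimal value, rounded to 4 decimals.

The standard primal-dual pair for 'max c^T x s.t. A x <= b, x >= 0' is:
  Dual:  min b^T y  s.t.  A^T y >= c,  y >= 0.

So the dual LP is:
  minimize  10y1 + 9y2 + 50y3
  subject to:
    y1 + 3y3 >= 3
    y2 + 4y3 >= 2
    y1, y2, y3 >= 0

Solving the primal: x* = (10, 5).
  primal value c^T x* = 40.
Solving the dual: y* = (1.5, 0, 0.5).
  dual value b^T y* = 40.
Strong duality: c^T x* = b^T y*. Confirmed.

40


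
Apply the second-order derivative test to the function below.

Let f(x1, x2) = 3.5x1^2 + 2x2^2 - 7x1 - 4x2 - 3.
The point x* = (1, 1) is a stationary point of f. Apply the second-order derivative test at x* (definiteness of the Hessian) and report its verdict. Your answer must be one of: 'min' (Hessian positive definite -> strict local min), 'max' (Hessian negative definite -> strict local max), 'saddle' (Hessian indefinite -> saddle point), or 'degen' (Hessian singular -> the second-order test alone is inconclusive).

Compute the Hessian H = grad^2 f:
  H = [[7, 0], [0, 4]]
Verify stationarity: grad f(x*) = H x* + g = (0, 0).
Eigenvalues of H: 4, 7.
Both eigenvalues > 0, so H is positive definite -> x* is a strict local min.

min


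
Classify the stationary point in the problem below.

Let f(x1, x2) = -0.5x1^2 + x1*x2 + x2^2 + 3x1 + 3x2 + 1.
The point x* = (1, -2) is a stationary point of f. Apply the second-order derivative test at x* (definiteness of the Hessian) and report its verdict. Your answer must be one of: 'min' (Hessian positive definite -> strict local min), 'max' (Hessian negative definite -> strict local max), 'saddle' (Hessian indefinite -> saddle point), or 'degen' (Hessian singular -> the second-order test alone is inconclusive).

Compute the Hessian H = grad^2 f:
  H = [[-1, 1], [1, 2]]
Verify stationarity: grad f(x*) = H x* + g = (0, 0).
Eigenvalues of H: -1.3028, 2.3028.
Eigenvalues have mixed signs, so H is indefinite -> x* is a saddle point.

saddle


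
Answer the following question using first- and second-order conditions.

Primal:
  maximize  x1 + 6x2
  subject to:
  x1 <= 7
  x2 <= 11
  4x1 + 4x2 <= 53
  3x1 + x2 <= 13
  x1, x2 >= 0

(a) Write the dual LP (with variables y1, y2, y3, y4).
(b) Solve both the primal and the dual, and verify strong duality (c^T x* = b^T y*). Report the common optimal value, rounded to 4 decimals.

The standard primal-dual pair for 'max c^T x s.t. A x <= b, x >= 0' is:
  Dual:  min b^T y  s.t.  A^T y >= c,  y >= 0.

So the dual LP is:
  minimize  7y1 + 11y2 + 53y3 + 13y4
  subject to:
    y1 + 4y3 + 3y4 >= 1
    y2 + 4y3 + y4 >= 6
    y1, y2, y3, y4 >= 0

Solving the primal: x* = (0.6667, 11).
  primal value c^T x* = 66.6667.
Solving the dual: y* = (0, 5.6667, 0, 0.3333).
  dual value b^T y* = 66.6667.
Strong duality: c^T x* = b^T y*. Confirmed.

66.6667


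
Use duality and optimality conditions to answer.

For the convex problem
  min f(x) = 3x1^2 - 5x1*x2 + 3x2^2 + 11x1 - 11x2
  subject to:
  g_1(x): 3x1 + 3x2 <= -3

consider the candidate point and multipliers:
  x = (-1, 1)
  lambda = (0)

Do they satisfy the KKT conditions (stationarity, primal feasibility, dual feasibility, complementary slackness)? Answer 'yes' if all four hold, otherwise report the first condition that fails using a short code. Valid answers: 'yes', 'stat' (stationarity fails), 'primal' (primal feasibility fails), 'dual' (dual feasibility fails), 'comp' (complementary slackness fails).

Gradient of f: grad f(x) = Q x + c = (0, 0)
Constraint values g_i(x) = a_i^T x - b_i:
  g_1((-1, 1)) = 3
Stationarity residual: grad f(x) + sum_i lambda_i a_i = (0, 0)
  -> stationarity OK
Primal feasibility (all g_i <= 0): FAILS
Dual feasibility (all lambda_i >= 0): OK
Complementary slackness (lambda_i * g_i(x) = 0 for all i): OK

Verdict: the first failing condition is primal_feasibility -> primal.

primal


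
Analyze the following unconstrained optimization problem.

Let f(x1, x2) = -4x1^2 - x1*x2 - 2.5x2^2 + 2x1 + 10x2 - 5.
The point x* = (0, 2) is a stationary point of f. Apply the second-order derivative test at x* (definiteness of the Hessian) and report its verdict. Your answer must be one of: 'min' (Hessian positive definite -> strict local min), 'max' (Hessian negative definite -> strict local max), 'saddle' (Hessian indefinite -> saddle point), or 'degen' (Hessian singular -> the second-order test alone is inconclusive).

Compute the Hessian H = grad^2 f:
  H = [[-8, -1], [-1, -5]]
Verify stationarity: grad f(x*) = H x* + g = (0, 0).
Eigenvalues of H: -8.3028, -4.6972.
Both eigenvalues < 0, so H is negative definite -> x* is a strict local max.

max


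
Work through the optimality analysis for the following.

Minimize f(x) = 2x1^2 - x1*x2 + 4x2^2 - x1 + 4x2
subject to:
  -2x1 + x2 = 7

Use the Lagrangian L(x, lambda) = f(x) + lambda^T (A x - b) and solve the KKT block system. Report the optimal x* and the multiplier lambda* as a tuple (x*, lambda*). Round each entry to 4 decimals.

Form the Lagrangian:
  L(x, lambda) = (1/2) x^T Q x + c^T x + lambda^T (A x - b)
Stationarity (grad_x L = 0): Q x + c + A^T lambda = 0.
Primal feasibility: A x = b.

This gives the KKT block system:
  [ Q   A^T ] [ x     ]   [-c ]
  [ A    0  ] [ lambda ] = [ b ]

Solving the linear system:
  x*      = (-3.5, 0)
  lambda* = (-7.5)
  f(x*)   = 28

x* = (-3.5, 0), lambda* = (-7.5)


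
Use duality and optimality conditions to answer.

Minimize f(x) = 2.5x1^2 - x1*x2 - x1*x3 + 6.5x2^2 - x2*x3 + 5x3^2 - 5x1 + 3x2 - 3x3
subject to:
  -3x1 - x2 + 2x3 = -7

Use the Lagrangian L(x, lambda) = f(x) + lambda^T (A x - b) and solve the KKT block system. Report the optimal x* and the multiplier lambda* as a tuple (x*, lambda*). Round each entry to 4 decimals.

Form the Lagrangian:
  L(x, lambda) = (1/2) x^T Q x + c^T x + lambda^T (A x - b)
Stationarity (grad_x L = 0): Q x + c + A^T lambda = 0.
Primal feasibility: A x = b.

This gives the KKT block system:
  [ Q   A^T ] [ x     ]   [-c ]
  [ A    0  ] [ lambda ] = [ b ]

Solving the linear system:
  x*      = (2.3642, 0.1284, 0.1104)
  lambda* = (2.194)
  f(x*)   = 1.7955

x* = (2.3642, 0.1284, 0.1104), lambda* = (2.194)


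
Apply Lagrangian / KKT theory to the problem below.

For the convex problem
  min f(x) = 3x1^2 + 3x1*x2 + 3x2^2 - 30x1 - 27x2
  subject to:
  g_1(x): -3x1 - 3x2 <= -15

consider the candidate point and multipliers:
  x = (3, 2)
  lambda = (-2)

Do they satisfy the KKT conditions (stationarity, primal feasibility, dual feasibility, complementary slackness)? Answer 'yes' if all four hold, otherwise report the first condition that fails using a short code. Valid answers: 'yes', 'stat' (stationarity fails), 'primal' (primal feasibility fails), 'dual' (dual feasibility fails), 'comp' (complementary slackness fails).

Gradient of f: grad f(x) = Q x + c = (-6, -6)
Constraint values g_i(x) = a_i^T x - b_i:
  g_1((3, 2)) = 0
Stationarity residual: grad f(x) + sum_i lambda_i a_i = (0, 0)
  -> stationarity OK
Primal feasibility (all g_i <= 0): OK
Dual feasibility (all lambda_i >= 0): FAILS
Complementary slackness (lambda_i * g_i(x) = 0 for all i): OK

Verdict: the first failing condition is dual_feasibility -> dual.

dual


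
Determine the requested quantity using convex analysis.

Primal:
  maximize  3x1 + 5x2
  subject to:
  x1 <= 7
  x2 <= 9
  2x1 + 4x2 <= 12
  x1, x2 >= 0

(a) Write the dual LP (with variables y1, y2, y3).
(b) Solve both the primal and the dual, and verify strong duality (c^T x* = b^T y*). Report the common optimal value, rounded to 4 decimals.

The standard primal-dual pair for 'max c^T x s.t. A x <= b, x >= 0' is:
  Dual:  min b^T y  s.t.  A^T y >= c,  y >= 0.

So the dual LP is:
  minimize  7y1 + 9y2 + 12y3
  subject to:
    y1 + 2y3 >= 3
    y2 + 4y3 >= 5
    y1, y2, y3 >= 0

Solving the primal: x* = (6, 0).
  primal value c^T x* = 18.
Solving the dual: y* = (0, 0, 1.5).
  dual value b^T y* = 18.
Strong duality: c^T x* = b^T y*. Confirmed.

18


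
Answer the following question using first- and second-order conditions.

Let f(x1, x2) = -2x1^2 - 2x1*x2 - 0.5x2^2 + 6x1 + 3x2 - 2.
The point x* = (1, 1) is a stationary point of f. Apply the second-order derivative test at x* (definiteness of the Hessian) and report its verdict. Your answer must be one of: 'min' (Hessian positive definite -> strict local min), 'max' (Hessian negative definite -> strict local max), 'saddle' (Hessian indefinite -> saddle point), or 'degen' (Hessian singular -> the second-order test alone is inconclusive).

Compute the Hessian H = grad^2 f:
  H = [[-4, -2], [-2, -1]]
Verify stationarity: grad f(x*) = H x* + g = (0, 0).
Eigenvalues of H: -5, 0.
H has a zero eigenvalue (singular; negative semidefinite but not definite), so H is neither positive definite, negative definite, nor indefinite. The second-order test alone is inconclusive -> degen.
(Indeed, f is constant along the null direction of H through x*, so x* is not a strict local extremum.)

degen


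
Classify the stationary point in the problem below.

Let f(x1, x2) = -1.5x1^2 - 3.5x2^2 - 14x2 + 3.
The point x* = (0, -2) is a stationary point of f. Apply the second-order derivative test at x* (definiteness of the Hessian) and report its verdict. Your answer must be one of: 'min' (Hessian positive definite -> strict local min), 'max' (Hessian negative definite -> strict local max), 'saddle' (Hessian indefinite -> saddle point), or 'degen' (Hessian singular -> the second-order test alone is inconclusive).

Compute the Hessian H = grad^2 f:
  H = [[-3, 0], [0, -7]]
Verify stationarity: grad f(x*) = H x* + g = (0, 0).
Eigenvalues of H: -7, -3.
Both eigenvalues < 0, so H is negative definite -> x* is a strict local max.

max


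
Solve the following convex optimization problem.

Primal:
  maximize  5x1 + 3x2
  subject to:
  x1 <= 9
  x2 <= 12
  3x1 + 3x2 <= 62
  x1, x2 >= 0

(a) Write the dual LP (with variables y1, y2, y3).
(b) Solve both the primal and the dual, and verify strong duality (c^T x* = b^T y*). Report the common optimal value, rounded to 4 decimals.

The standard primal-dual pair for 'max c^T x s.t. A x <= b, x >= 0' is:
  Dual:  min b^T y  s.t.  A^T y >= c,  y >= 0.

So the dual LP is:
  minimize  9y1 + 12y2 + 62y3
  subject to:
    y1 + 3y3 >= 5
    y2 + 3y3 >= 3
    y1, y2, y3 >= 0

Solving the primal: x* = (9, 11.6667).
  primal value c^T x* = 80.
Solving the dual: y* = (2, 0, 1).
  dual value b^T y* = 80.
Strong duality: c^T x* = b^T y*. Confirmed.

80
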